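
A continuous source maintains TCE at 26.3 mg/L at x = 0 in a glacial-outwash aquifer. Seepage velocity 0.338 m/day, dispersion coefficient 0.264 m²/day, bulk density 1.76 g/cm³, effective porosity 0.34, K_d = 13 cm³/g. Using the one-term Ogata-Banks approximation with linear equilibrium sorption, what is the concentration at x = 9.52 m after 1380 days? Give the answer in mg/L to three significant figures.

5.39 mg/L

Retardation factor R = 1 + ρ_b·K_d/n = 1 + 1.76 × 13/0.34 = 68.29.
Sorption retards both mechanisms: v_R = v/R = 0.004949 m/day, D_R = D/R = 0.003866 m²/day.
v_R·t = 0.004949 × 1380 = 6.82962 m; 2√(D_R t) = 4.620 m; argument = (9.52 − 6.82962)/4.620 = 0.5823.
C = C₀ × ½·erfc(0.5823) = 26.3 × 0.2051 = 5.39 mg/L.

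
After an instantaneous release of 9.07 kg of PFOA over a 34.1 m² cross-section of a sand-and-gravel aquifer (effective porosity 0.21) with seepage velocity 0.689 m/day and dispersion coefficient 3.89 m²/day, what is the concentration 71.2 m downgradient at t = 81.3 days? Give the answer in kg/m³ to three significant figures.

0.0167 kg/m³

For an instantaneous plane source, C(x,t) = M/(n_e·A·√(4πDt)) · exp(−(x−vt)²/(4Dt)), with n_e·A the pore (flow) area.
Plume center vt = 0.689 × 81.3 = 56.0157 m, so the well at 71.2 m is 15.1843 m downgradient of the peak.
√(4πDt) = 63.04 m, giving peak height M/(n_e·A·√(4πDt)) = 9.07/(0.21 × 34.1 × 63.04) = 0.02009 kg/m³.
(x−vt)²/(4Dt) = (15.1843)²/(4 × 3.89 × 81.3) = 0.1823; exp(−0.1823) = 0.8334.
C = 0.02009 × 0.8334 = 0.0167 kg/m³.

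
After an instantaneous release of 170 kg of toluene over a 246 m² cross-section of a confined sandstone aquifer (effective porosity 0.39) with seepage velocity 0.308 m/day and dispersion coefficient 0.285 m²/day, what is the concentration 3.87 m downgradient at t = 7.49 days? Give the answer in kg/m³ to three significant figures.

For an instantaneous plane source, C(x,t) = M/(n_e·A·√(4πDt)) · exp(−(x−vt)²/(4Dt)), with n_e·A the pore (flow) area.
Plume center vt = 0.308 × 7.49 = 2.30692 m, so the well at 3.87 m is 1.56308 m downgradient of the peak.
√(4πDt) = 5.179 m, giving peak height M/(n_e·A·√(4πDt)) = 170/(0.39 × 246 × 5.179) = 0.3421 kg/m³.
(x−vt)²/(4Dt) = (1.56308)²/(4 × 0.285 × 7.49) = 0.2861; exp(−0.2861) = 0.7512.
C = 0.3421 × 0.7512 = 0.257 kg/m³.

0.257 kg/m³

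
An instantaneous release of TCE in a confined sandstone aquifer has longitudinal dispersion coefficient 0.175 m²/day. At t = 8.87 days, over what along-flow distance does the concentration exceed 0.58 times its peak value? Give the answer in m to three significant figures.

3.68 m

The plume is Gaussian with σ = √(2Dt) = √(2 × 0.175 × 8.87) = 1.762 m.
C/C_peak = exp(−Δx²/(2σ²)) = 0.58 ⇒ Δx = σ·√(−2 ln 0.58) = 1.762 × 1.044 = 1.840 m.
Width = 2Δx = 3.68 m.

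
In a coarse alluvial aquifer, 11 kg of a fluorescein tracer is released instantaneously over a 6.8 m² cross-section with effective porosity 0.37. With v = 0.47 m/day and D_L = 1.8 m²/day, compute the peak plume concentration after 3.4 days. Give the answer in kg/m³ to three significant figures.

The peak of an instantaneous 1D plume sits at x = vt; there the Gaussian factor is 1 and C_max = M/(n_e·A·√(4πDt)), where n_e·A is the pore area the mass is dissolved in.
√(4πDt) = √(4π × 1.8 × 3.4) = 8.770 m, so C_max = 11/(0.37 × 6.8 × 8.770) = 0.499 kg/m³.

0.499 kg/m³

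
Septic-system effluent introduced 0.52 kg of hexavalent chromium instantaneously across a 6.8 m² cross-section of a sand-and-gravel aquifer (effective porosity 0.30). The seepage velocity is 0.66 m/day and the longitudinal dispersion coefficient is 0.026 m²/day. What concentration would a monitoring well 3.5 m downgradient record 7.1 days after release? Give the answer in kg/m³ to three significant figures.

0.0249 kg/m³

For an instantaneous plane source, C(x,t) = M/(n_e·A·√(4πDt)) · exp(−(x−vt)²/(4Dt)), with n_e·A the pore (flow) area.
Plume center vt = 0.66 × 7.1 = 4.686 m, so the well at 3.5 m is 1.186 m upgradient of the peak.
√(4πDt) = 1.523 m, giving peak height M/(n_e·A·√(4πDt)) = 0.52/(0.30 × 6.8 × 1.523) = 0.1674 kg/m³.
(x−vt)²/(4Dt) = (-1.186)²/(4 × 0.026 × 7.1) = 1.905; exp(−1.905) = 0.1488.
C = 0.1674 × 0.1488 = 0.0249 kg/m³.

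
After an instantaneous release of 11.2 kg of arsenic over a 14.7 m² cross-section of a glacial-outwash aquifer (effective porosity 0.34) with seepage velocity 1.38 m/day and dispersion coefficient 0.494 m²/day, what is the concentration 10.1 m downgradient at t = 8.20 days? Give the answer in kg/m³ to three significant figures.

0.287 kg/m³

For an instantaneous plane source, C(x,t) = M/(n_e·A·√(4πDt)) · exp(−(x−vt)²/(4Dt)), with n_e·A the pore (flow) area.
Plume center vt = 1.38 × 8.20 = 11.316 m, so the well at 10.1 m is 1.216 m upgradient of the peak.
√(4πDt) = 7.135 m, giving peak height M/(n_e·A·√(4πDt)) = 11.2/(0.34 × 14.7 × 7.135) = 0.3141 kg/m³.
(x−vt)²/(4Dt) = (-1.216)²/(4 × 0.494 × 8.20) = 0.09126; exp(−0.09126) = 0.9128.
C = 0.3141 × 0.9128 = 0.287 kg/m³.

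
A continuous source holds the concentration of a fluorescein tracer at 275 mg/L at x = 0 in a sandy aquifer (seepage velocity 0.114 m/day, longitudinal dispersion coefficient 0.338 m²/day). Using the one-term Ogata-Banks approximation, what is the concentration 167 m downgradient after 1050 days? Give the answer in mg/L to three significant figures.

For a continuous step input, C/C₀ ≈ ½·erfc((x−vt)/(2√(Dt))).
vt = 0.114 × 1050 = 119.7 m and 2√(Dt) = 2√(0.338 × 1050) = 37.68 m.
Argument (x−vt)/(2√(Dt)) = (167 − 119.7)/37.68 = 1.255; ½·erfc(1.255) = 0.03796.
C = 275 × 0.03796 = 10.4 mg/L.

10.4 mg/L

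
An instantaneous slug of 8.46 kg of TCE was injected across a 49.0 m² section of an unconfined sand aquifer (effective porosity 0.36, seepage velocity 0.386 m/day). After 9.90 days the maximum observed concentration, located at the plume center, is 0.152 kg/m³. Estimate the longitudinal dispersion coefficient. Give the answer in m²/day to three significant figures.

0.0800 m²/day

At the plume center C_max = M/(n_e·A·√(4πDt)), so D = M²/(4πt·(n_e·A·C_max)²).
n_e·A·C_max = 0.36 × 49.0 × 0.152 = 2.681 kg/m.
D = 8.46²/(4π × 9.90 × 2.681²) = 0.0800 m²/day.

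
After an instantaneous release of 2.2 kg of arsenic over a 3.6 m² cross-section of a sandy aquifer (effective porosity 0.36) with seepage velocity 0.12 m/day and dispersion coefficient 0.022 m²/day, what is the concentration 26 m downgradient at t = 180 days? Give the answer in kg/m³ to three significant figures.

For an instantaneous plane source, C(x,t) = M/(n_e·A·√(4πDt)) · exp(−(x−vt)²/(4Dt)), with n_e·A the pore (flow) area.
Plume center vt = 0.12 × 180 = 21.6 m, so the well at 26 m is 4.4 m downgradient of the peak.
√(4πDt) = 7.054 m, giving peak height M/(n_e·A·√(4πDt)) = 2.2/(0.36 × 3.6 × 7.054) = 0.2406 kg/m³.
(x−vt)²/(4Dt) = (4.4)²/(4 × 0.022 × 180) = 1.222; exp(−1.222) = 0.2946.
C = 0.2406 × 0.2946 = 0.0709 kg/m³.

0.0709 kg/m³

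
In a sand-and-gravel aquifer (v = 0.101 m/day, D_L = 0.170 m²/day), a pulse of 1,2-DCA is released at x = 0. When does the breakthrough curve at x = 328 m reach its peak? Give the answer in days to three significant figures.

For the 1D instantaneous-source solution, setting ∂C/∂t = 0 at fixed x gives v²t² + 2Dt − x² = 0, so t = (√(D² + v²x²) − D)/v².
√(D² + v²x²) = √(0.170² + 0.101² × 328²) = 33.13; v² = 0.010201.
t = (33.13 − 0.170)/0.010201 = 3230 days (vs. the pure-advection estimate x/v = 3250 d).

3230 days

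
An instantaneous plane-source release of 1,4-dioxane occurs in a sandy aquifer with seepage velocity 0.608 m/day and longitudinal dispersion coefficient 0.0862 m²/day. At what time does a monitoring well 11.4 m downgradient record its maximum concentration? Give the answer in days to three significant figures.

For the 1D instantaneous-source solution, setting ∂C/∂t = 0 at fixed x gives v²t² + 2Dt − x² = 0, so t = (√(D² + v²x²) − D)/v².
√(D² + v²x²) = √(0.0862² + 0.608² × 11.4²) = 6.932; v² = 0.369664.
t = (6.932 − 0.0862)/0.369664 = 18.5 days (vs. the pure-advection estimate x/v = 18.8 d).

18.5 days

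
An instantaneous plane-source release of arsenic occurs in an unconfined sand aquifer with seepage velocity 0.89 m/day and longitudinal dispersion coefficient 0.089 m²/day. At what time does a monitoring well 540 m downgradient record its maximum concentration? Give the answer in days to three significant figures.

607 days

For the 1D instantaneous-source solution, setting ∂C/∂t = 0 at fixed x gives v²t² + 2Dt − x² = 0, so t = (√(D² + v²x²) − D)/v².
√(D² + v²x²) = √(0.089² + 0.89² × 540²) = 480.6; v² = 0.7921.
t = (480.6 − 0.089)/0.7921 = 607 days (vs. the pure-advection estimate x/v = 607 d).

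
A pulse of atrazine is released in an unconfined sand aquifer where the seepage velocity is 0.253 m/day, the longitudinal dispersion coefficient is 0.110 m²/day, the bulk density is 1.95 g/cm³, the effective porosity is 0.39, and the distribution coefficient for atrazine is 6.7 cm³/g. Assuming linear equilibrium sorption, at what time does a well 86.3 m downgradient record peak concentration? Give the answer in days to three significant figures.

Retardation factor R = 1 + ρ_b·K_d/n = 1 + 1.95 × 6.7/0.39 = 34.50.
Sorption retards both mechanisms: v_R = v/R = 0.007333 m/day, D_R = D/R = 0.003188 m²/day.
Peak time from v_R²t² + 2D_R t − x² = 0: t = (√(D_R² + v_R²x²) − D_R)/v_R².
√(D_R² + v_R²x²) = √(0.003188² + 0.007333² × 86.3²) = 0.6328; v_R² = 5.377e-05.
t = (0.6328 − 0.003188)/5.377e-05 = 11700 days.

11700 days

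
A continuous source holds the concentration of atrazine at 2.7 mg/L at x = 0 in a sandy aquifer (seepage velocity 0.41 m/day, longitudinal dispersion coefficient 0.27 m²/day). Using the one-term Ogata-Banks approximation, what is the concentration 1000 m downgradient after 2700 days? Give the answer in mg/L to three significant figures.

2.69 mg/L

For a continuous step input, C/C₀ ≈ ½·erfc((x−vt)/(2√(Dt))).
vt = 0.41 × 2700 = 1107 m and 2√(Dt) = 2√(0.27 × 2700) = 54.00 m.
Argument (x−vt)/(2√(Dt)) = (1000 − 1107)/54.00 = -1.981; ½·erfc(-1.981) = 0.9975.
C = 2.7 × 0.9975 = 2.69 mg/L.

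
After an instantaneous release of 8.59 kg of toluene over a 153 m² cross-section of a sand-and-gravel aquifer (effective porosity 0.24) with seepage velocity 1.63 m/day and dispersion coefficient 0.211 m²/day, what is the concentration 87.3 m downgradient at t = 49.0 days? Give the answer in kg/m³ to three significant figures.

0.00540 kg/m³

For an instantaneous plane source, C(x,t) = M/(n_e·A·√(4πDt)) · exp(−(x−vt)²/(4Dt)), with n_e·A the pore (flow) area.
Plume center vt = 1.63 × 49.0 = 79.87 m, so the well at 87.3 m is 7.43 m downgradient of the peak.
√(4πDt) = 11.40 m, giving peak height M/(n_e·A·√(4πDt)) = 8.59/(0.24 × 153 × 11.40) = 0.02052 kg/m³.
(x−vt)²/(4Dt) = (7.43)²/(4 × 0.211 × 49.0) = 1.335; exp(−1.335) = 0.2632.
C = 0.02052 × 0.2632 = 0.00540 kg/m³.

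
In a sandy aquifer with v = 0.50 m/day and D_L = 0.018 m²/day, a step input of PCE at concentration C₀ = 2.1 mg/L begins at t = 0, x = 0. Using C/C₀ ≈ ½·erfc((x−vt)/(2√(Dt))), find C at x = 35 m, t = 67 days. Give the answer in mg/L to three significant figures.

0.351 mg/L

For a continuous step input, C/C₀ ≈ ½·erfc((x−vt)/(2√(Dt))).
vt = 0.50 × 67 = 33.5 m and 2√(Dt) = 2√(0.018 × 67) = 2.196 m.
Argument (x−vt)/(2√(Dt)) = (35 − 33.5)/2.196 = 0.6831; ½·erfc(0.6831) = 0.1670.
C = 2.1 × 0.1670 = 0.351 mg/L.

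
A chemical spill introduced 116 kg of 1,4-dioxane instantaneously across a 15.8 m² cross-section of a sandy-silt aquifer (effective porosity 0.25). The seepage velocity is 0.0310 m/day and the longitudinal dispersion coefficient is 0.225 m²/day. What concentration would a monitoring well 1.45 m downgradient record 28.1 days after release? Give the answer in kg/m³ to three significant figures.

3.25 kg/m³

For an instantaneous plane source, C(x,t) = M/(n_e·A·√(4πDt)) · exp(−(x−vt)²/(4Dt)), with n_e·A the pore (flow) area.
Plume center vt = 0.0310 × 28.1 = 0.8711 m, so the well at 1.45 m is 0.5789 m downgradient of the peak.
√(4πDt) = 8.914 m, giving peak height M/(n_e·A·√(4πDt)) = 116/(0.25 × 15.8 × 8.914) = 3.294 kg/m³.
(x−vt)²/(4Dt) = (0.5789)²/(4 × 0.225 × 28.1) = 0.01325; exp(−0.01325) = 0.9868.
C = 3.294 × 0.9868 = 3.25 kg/m³.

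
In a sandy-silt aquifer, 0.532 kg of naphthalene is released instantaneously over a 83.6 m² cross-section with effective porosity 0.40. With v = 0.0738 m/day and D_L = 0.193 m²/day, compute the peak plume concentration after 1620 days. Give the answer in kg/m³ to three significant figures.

0.000254 kg/m³

The peak of an instantaneous 1D plume sits at x = vt; there the Gaussian factor is 1 and C_max = M/(n_e·A·√(4πDt)), where n_e·A is the pore area the mass is dissolved in.
√(4πDt) = √(4π × 0.193 × 1620) = 62.68 m, so C_max = 0.532/(0.40 × 83.6 × 62.68) = 0.000254 kg/m³.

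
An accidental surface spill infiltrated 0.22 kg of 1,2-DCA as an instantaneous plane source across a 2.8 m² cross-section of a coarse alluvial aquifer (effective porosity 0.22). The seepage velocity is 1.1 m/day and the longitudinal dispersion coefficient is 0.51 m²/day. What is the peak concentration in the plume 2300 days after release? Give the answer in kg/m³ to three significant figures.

0.00294 kg/m³

The peak of an instantaneous 1D plume sits at x = vt; there the Gaussian factor is 1 and C_max = M/(n_e·A·√(4πDt)), where n_e·A is the pore area the mass is dissolved in.
√(4πDt) = √(4π × 0.51 × 2300) = 121.4 m, so C_max = 0.22/(0.22 × 2.8 × 121.4) = 0.00294 kg/m³.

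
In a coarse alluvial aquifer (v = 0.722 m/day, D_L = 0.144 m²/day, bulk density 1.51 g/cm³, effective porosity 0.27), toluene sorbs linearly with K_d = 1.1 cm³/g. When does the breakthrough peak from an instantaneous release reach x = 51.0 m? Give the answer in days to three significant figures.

503 days

Retardation factor R = 1 + ρ_b·K_d/n = 1 + 1.51 × 1.1/0.27 = 7.152.
Sorption retards both mechanisms: v_R = v/R = 0.1010 m/day, D_R = D/R = 0.02013 m²/day.
Peak time from v_R²t² + 2D_R t − x² = 0: t = (√(D_R² + v_R²x²) − D_R)/v_R².
√(D_R² + v_R²x²) = √(0.02013² + 0.1010² × 51.0²) = 5.151; v_R² = 0.01020.
t = (5.151 − 0.02013)/0.01020 = 503 days.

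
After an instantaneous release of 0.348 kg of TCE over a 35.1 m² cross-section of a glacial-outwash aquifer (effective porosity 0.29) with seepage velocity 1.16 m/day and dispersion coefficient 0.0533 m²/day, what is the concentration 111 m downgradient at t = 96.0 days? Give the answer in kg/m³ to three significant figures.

0.00424 kg/m³

For an instantaneous plane source, C(x,t) = M/(n_e·A·√(4πDt)) · exp(−(x−vt)²/(4Dt)), with n_e·A the pore (flow) area.
Plume center vt = 1.16 × 96.0 = 111.36 m, so the well at 111 m is 0.36 m upgradient of the peak.
√(4πDt) = 8.019 m, giving peak height M/(n_e·A·√(4πDt)) = 0.348/(0.29 × 35.1 × 8.019) = 0.004263 kg/m³.
(x−vt)²/(4Dt) = (-0.36)²/(4 × 0.0533 × 96.0) = 0.006332; exp(−0.006332) = 0.9937.
C = 0.004263 × 0.9937 = 0.00424 kg/m³.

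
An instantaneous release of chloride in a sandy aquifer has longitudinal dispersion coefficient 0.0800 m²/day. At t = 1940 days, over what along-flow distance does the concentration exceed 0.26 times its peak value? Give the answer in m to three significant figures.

57.8 m

The plume is Gaussian with σ = √(2Dt) = √(2 × 0.0800 × 1940) = 17.62 m.
C/C_peak = exp(−Δx²/(2σ²)) = 0.26 ⇒ Δx = σ·√(−2 ln 0.26) = 17.62 × 1.641 = 28.91 m.
Width = 2Δx = 57.8 m.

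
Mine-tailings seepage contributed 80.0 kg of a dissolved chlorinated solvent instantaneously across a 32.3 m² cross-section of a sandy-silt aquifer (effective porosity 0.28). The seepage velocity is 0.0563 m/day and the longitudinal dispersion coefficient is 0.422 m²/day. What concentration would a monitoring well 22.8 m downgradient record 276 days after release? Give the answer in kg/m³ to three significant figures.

For an instantaneous plane source, C(x,t) = M/(n_e·A·√(4πDt)) · exp(−(x−vt)²/(4Dt)), with n_e·A the pore (flow) area.
Plume center vt = 0.0563 × 276 = 15.5388 m, so the well at 22.8 m is 7.2612 m downgradient of the peak.
√(4πDt) = 38.26 m, giving peak height M/(n_e·A·√(4πDt)) = 80.0/(0.28 × 32.3 × 38.26) = 0.2312 kg/m³.
(x−vt)²/(4Dt) = (7.2612)²/(4 × 0.422 × 276) = 0.1132; exp(−0.1132) = 0.8930.
C = 0.2312 × 0.8930 = 0.206 kg/m³.

0.206 kg/m³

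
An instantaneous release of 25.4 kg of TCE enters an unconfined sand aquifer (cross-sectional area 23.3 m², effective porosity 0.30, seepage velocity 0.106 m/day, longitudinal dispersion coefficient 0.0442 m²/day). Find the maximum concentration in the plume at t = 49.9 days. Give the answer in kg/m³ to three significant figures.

0.690 kg/m³

The peak of an instantaneous 1D plume sits at x = vt; there the Gaussian factor is 1 and C_max = M/(n_e·A·√(4πDt)), where n_e·A is the pore area the mass is dissolved in.
√(4πDt) = √(4π × 0.0442 × 49.9) = 5.265 m, so C_max = 25.4/(0.30 × 23.3 × 5.265) = 0.690 kg/m³.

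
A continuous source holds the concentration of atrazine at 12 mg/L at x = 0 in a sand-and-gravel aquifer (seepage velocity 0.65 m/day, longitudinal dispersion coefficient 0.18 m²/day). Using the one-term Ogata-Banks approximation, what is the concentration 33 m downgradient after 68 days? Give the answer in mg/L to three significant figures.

11.9 mg/L

For a continuous step input, C/C₀ ≈ ½·erfc((x−vt)/(2√(Dt))).
vt = 0.65 × 68 = 44.2 m and 2√(Dt) = 2√(0.18 × 68) = 6.997 m.
Argument (x−vt)/(2√(Dt)) = (33 − 44.2)/6.997 = -1.601; ½·erfc(-1.601) = 0.9882.
C = 12 × 0.9882 = 11.9 mg/L.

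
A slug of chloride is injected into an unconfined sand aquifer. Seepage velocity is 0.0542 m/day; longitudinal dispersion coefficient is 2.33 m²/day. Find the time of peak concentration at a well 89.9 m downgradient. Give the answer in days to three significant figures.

For the 1D instantaneous-source solution, setting ∂C/∂t = 0 at fixed x gives v²t² + 2Dt − x² = 0, so t = (√(D² + v²x²) − D)/v².
√(D² + v²x²) = √(2.33² + 0.0542² × 89.9²) = 5.401; v² = 0.00293764.
t = (5.401 − 2.33)/0.00293764 = 1050 days (vs. the pure-advection estimate x/v = 1660 d).

1050 days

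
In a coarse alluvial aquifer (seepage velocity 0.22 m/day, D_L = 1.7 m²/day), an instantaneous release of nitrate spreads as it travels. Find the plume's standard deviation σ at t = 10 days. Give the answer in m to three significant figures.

5.83 m

Dispersive spreading gives a Gaussian with σ² = 2Dt; advection only shifts the center.
σ = √(2 × 1.7 × 10) = 5.83 m.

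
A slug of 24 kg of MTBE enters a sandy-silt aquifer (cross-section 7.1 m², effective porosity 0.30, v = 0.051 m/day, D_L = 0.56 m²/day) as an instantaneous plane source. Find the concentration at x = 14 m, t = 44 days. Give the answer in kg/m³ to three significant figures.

0.158 kg/m³

For an instantaneous plane source, C(x,t) = M/(n_e·A·√(4πDt)) · exp(−(x−vt)²/(4Dt)), with n_e·A the pore (flow) area.
Plume center vt = 0.051 × 44 = 2.244 m, so the well at 14 m is 11.756 m downgradient of the peak.
√(4πDt) = 17.60 m, giving peak height M/(n_e·A·√(4πDt)) = 24/(0.30 × 7.1 × 17.60) = 0.6402 kg/m³.
(x−vt)²/(4Dt) = (11.756)²/(4 × 0.56 × 44) = 1.402; exp(−1.402) = 0.2461.
C = 0.6402 × 0.2461 = 0.158 kg/m³.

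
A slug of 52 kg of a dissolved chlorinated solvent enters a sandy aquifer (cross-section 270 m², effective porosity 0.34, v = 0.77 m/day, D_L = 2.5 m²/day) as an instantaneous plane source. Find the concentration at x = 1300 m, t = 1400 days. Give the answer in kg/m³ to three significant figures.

7.99e-05 kg/m³

For an instantaneous plane source, C(x,t) = M/(n_e·A·√(4πDt)) · exp(−(x−vt)²/(4Dt)), with n_e·A the pore (flow) area.
Plume center vt = 0.77 × 1400 = 1078 m, so the well at 1300 m is 222 m downgradient of the peak.
√(4πDt) = 209.7 m, giving peak height M/(n_e·A·√(4πDt)) = 52/(0.34 × 270 × 209.7) = 0.002701 kg/m³.
(x−vt)²/(4Dt) = (222)²/(4 × 2.5 × 1400) = 3.520; exp(−3.520) = 0.02960.
C = 0.002701 × 0.02960 = 7.99e-05 kg/m³.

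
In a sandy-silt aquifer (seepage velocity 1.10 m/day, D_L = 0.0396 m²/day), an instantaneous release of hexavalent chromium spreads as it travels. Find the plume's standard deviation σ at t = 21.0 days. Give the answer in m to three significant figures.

1.29 m

Dispersive spreading gives a Gaussian with σ² = 2Dt; advection only shifts the center.
σ = √(2 × 0.0396 × 21.0) = 1.29 m.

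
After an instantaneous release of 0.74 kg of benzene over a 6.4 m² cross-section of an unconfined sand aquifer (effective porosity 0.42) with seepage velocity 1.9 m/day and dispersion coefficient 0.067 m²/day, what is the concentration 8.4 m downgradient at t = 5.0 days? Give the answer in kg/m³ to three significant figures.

0.0544 kg/m³

For an instantaneous plane source, C(x,t) = M/(n_e·A·√(4πDt)) · exp(−(x−vt)²/(4Dt)), with n_e·A the pore (flow) area.
Plume center vt = 1.9 × 5.0 = 9.5 m, so the well at 8.4 m is 1.1 m upgradient of the peak.
√(4πDt) = 2.052 m, giving peak height M/(n_e·A·√(4πDt)) = 0.74/(0.42 × 6.4 × 2.052) = 0.1342 kg/m³.
(x−vt)²/(4Dt) = (-1.1)²/(4 × 0.067 × 5.0) = 0.9030; exp(−0.9030) = 0.4054.
C = 0.1342 × 0.4054 = 0.0544 kg/m³.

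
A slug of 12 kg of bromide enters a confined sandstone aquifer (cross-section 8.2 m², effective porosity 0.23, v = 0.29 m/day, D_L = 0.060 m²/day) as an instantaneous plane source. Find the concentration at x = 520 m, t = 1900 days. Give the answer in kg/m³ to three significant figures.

0.0204 kg/m³

For an instantaneous plane source, C(x,t) = M/(n_e·A·√(4πDt)) · exp(−(x−vt)²/(4Dt)), with n_e·A the pore (flow) area.
Plume center vt = 0.29 × 1900 = 551 m, so the well at 520 m is 31 m upgradient of the peak.
√(4πDt) = 37.85 m, giving peak height M/(n_e·A·√(4πDt)) = 12/(0.23 × 8.2 × 37.85) = 0.1681 kg/m³.
(x−vt)²/(4Dt) = (-31)²/(4 × 0.060 × 1900) = 2.107; exp(−2.107) = 0.1216.
C = 0.1681 × 0.1216 = 0.0204 kg/m³.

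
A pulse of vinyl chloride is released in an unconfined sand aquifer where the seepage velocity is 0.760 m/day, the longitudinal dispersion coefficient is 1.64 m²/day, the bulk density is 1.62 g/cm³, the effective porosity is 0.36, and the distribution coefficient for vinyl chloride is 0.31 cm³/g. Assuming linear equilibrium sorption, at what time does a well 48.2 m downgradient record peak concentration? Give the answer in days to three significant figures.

Retardation factor R = 1 + ρ_b·K_d/n = 1 + 1.62 × 0.31/0.36 = 2.395.
Sorption retards both mechanisms: v_R = v/R = 0.3173 m/day, D_R = D/R = 0.6848 m²/day.
Peak time from v_R²t² + 2D_R t − x² = 0: t = (√(D_R² + v_R²x²) − D_R)/v_R².
√(D_R² + v_R²x²) = √(0.6848² + 0.3173² × 48.2²) = 15.31; v_R² = 0.1007.
t = (15.31 − 0.6848)/0.1007 = 145 days.

145 days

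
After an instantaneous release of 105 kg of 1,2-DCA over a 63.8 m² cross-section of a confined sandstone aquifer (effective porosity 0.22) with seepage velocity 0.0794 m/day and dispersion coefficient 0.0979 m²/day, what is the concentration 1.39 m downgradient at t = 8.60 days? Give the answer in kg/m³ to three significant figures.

For an instantaneous plane source, C(x,t) = M/(n_e·A·√(4πDt)) · exp(−(x−vt)²/(4Dt)), with n_e·A the pore (flow) area.
Plume center vt = 0.0794 × 8.60 = 0.68284 m, so the well at 1.39 m is 0.70716 m downgradient of the peak.
√(4πDt) = 3.253 m, giving peak height M/(n_e·A·√(4πDt)) = 105/(0.22 × 63.8 × 3.253) = 2.300 kg/m³.
(x−vt)²/(4Dt) = (0.70716)²/(4 × 0.0979 × 8.60) = 0.1485; exp(−0.1485) = 0.8620.
C = 2.300 × 0.8620 = 1.98 kg/m³.

1.98 kg/m³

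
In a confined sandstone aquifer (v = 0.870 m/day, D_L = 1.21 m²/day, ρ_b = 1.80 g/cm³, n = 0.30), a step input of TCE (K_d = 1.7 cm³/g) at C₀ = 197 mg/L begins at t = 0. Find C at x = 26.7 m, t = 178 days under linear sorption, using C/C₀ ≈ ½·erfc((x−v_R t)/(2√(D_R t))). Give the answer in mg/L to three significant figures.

3.73 mg/L

Retardation factor R = 1 + ρ_b·K_d/n = 1 + 1.80 × 1.7/0.30 = 11.20.
Sorption retards both mechanisms: v_R = v/R = 0.07768 m/day, D_R = D/R = 0.1080 m²/day.
v_R·t = 0.07768 × 178 = 13.82704 m; 2√(D_R t) = 8.769 m; argument = (26.7 − 13.82704)/8.769 = 1.468.
C = C₀ × ½·erfc(1.468) = 197 × 0.01894 = 3.73 mg/L.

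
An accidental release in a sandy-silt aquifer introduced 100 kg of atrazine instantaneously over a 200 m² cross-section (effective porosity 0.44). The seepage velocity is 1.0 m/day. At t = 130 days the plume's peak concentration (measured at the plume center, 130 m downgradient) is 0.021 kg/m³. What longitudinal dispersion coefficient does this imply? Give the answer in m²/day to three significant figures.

At the plume center C_max = M/(n_e·A·√(4πDt)), so D = M²/(4πt·(n_e·A·C_max)²).
n_e·A·C_max = 0.44 × 200 × 0.021 = 1.848 kg/m.
D = 100²/(4π × 130 × 1.848²) = 1.79 m²/day.

1.79 m²/day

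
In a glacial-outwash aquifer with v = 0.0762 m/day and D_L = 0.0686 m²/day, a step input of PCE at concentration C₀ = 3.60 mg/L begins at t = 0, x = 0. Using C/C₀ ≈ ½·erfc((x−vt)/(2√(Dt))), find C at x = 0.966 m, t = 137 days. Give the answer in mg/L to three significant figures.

For a continuous step input, C/C₀ ≈ ½·erfc((x−vt)/(2√(Dt))).
vt = 0.0762 × 137 = 10.4394 m and 2√(Dt) = 2√(0.0686 × 137) = 6.131 m.
Argument (x−vt)/(2√(Dt)) = (0.966 − 10.4394)/6.131 = -1.545; ½·erfc(-1.545) = 0.9856.
C = 3.60 × 0.9856 = 3.55 mg/L.

3.55 mg/L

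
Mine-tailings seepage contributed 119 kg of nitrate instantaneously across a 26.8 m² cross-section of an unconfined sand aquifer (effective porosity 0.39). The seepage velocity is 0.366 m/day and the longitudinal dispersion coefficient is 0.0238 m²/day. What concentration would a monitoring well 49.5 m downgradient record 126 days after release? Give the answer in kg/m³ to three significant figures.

For an instantaneous plane source, C(x,t) = M/(n_e·A·√(4πDt)) · exp(−(x−vt)²/(4Dt)), with n_e·A the pore (flow) area.
Plume center vt = 0.366 × 126 = 46.116 m, so the well at 49.5 m is 3.384 m downgradient of the peak.
√(4πDt) = 6.139 m, giving peak height M/(n_e·A·√(4πDt)) = 119/(0.39 × 26.8 × 6.139) = 1.855 kg/m³.
(x−vt)²/(4Dt) = (3.384)²/(4 × 0.0238 × 126) = 0.9547; exp(−0.9547) = 0.3849.
C = 1.855 × 0.3849 = 0.714 kg/m³.

0.714 kg/m³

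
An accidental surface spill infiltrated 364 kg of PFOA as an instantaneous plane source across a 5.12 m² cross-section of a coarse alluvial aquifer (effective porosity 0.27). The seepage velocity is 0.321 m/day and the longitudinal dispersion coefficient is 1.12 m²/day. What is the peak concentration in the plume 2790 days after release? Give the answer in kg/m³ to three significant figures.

The peak of an instantaneous 1D plume sits at x = vt; there the Gaussian factor is 1 and C_max = M/(n_e·A·√(4πDt)), where n_e·A is the pore area the mass is dissolved in.
√(4πDt) = √(4π × 1.12 × 2790) = 198.2 m, so C_max = 364/(0.27 × 5.12 × 198.2) = 1.33 kg/m³.

1.33 kg/m³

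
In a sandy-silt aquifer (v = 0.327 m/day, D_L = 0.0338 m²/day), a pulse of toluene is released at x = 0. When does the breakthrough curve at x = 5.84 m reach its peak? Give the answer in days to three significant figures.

For the 1D instantaneous-source solution, setting ∂C/∂t = 0 at fixed x gives v²t² + 2Dt − x² = 0, so t = (√(D² + v²x²) − D)/v².
√(D² + v²x²) = √(0.0338² + 0.327² × 5.84²) = 1.910; v² = 0.106929.
t = (1.910 − 0.0338)/0.106929 = 17.5 days (vs. the pure-advection estimate x/v = 17.9 d).

17.5 days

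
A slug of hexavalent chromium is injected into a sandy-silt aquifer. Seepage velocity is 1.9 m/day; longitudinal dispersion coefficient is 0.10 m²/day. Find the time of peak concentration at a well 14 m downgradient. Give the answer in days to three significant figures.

For the 1D instantaneous-source solution, setting ∂C/∂t = 0 at fixed x gives v²t² + 2Dt − x² = 0, so t = (√(D² + v²x²) − D)/v².
√(D² + v²x²) = √(0.10² + 1.9² × 14²) = 26.60; v² = 3.61.
t = (26.60 − 0.10)/3.61 = 7.34 days (vs. the pure-advection estimate x/v = 7.37 d).

7.34 days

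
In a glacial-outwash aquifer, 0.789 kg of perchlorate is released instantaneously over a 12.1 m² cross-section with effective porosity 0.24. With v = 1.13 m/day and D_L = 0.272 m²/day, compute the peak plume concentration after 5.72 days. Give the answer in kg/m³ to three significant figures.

0.0614 kg/m³

The peak of an instantaneous 1D plume sits at x = vt; there the Gaussian factor is 1 and C_max = M/(n_e·A·√(4πDt)), where n_e·A is the pore area the mass is dissolved in.
√(4πDt) = √(4π × 0.272 × 5.72) = 4.422 m, so C_max = 0.789/(0.24 × 12.1 × 4.422) = 0.0614 kg/m³.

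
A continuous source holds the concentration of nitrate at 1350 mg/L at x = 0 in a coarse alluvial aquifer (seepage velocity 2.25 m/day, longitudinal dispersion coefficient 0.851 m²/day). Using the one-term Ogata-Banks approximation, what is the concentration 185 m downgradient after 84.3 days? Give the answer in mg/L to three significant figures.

880 mg/L

For a continuous step input, C/C₀ ≈ ½·erfc((x−vt)/(2√(Dt))).
vt = 2.25 × 84.3 = 189.675 m and 2√(Dt) = 2√(0.851 × 84.3) = 16.94 m.
Argument (x−vt)/(2√(Dt)) = (185 − 189.675)/16.94 = -0.2760; ½·erfc(-0.2760) = 0.6519.
C = 1350 × 0.6519 = 880 mg/L.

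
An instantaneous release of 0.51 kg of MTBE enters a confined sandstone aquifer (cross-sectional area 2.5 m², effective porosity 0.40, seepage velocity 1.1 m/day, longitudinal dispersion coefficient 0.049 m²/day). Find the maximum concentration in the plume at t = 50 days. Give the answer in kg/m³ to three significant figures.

0.0919 kg/m³

The peak of an instantaneous 1D plume sits at x = vt; there the Gaussian factor is 1 and C_max = M/(n_e·A·√(4πDt)), where n_e·A is the pore area the mass is dissolved in.
√(4πDt) = √(4π × 0.049 × 50) = 5.549 m, so C_max = 0.51/(0.40 × 2.5 × 5.549) = 0.0919 kg/m³.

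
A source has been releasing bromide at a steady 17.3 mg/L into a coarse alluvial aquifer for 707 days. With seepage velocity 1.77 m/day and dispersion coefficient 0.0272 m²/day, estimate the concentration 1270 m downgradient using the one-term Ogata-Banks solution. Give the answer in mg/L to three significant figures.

0.0233 mg/L

For a continuous step input, C/C₀ ≈ ½·erfc((x−vt)/(2√(Dt))).
vt = 1.77 × 707 = 1251.39 m and 2√(Dt) = 2√(0.0272 × 707) = 8.770 m.
Argument (x−vt)/(2√(Dt)) = (1270 − 1251.39)/8.770 = 2.122; ½·erfc(2.122) = 0.001346.
C = 17.3 × 0.001346 = 0.0233 mg/L.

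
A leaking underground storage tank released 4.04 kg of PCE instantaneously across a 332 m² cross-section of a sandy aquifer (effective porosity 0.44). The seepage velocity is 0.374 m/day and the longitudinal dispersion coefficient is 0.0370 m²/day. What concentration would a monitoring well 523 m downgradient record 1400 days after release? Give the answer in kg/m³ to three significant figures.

For an instantaneous plane source, C(x,t) = M/(n_e·A·√(4πDt)) · exp(−(x−vt)²/(4Dt)), with n_e·A the pore (flow) area.
Plume center vt = 0.374 × 1400 = 523.6 m, so the well at 523 m is 0.6 m upgradient of the peak.
√(4πDt) = 25.51 m, giving peak height M/(n_e·A·√(4πDt)) = 4.04/(0.44 × 332 × 25.51) = 0.001084 kg/m³.
(x−vt)²/(4Dt) = (-0.6)²/(4 × 0.0370 × 1400) = 0.001737; exp(−0.001737) = 0.9983.
C = 0.001084 × 0.9983 = 0.00108 kg/m³.

0.00108 kg/m³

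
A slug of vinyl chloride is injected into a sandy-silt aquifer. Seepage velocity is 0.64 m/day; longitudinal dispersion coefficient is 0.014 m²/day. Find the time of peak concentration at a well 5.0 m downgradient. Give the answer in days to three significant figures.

7.78 days

For the 1D instantaneous-source solution, setting ∂C/∂t = 0 at fixed x gives v²t² + 2Dt − x² = 0, so t = (√(D² + v²x²) − D)/v².
√(D² + v²x²) = √(0.014² + 0.64² × 5.0²) = 3.200; v² = 0.4096.
t = (3.200 − 0.014)/0.4096 = 7.78 days (vs. the pure-advection estimate x/v = 7.81 d).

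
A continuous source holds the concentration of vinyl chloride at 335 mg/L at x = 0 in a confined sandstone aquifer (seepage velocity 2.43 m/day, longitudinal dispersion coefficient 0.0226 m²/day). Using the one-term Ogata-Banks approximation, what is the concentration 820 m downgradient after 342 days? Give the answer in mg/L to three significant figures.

For a continuous step input, C/C₀ ≈ ½·erfc((x−vt)/(2√(Dt))).
vt = 2.43 × 342 = 831.06 m and 2√(Dt) = 2√(0.0226 × 342) = 5.560 m.
Argument (x−vt)/(2√(Dt)) = (820 − 831.06)/5.560 = -1.989; ½·erfc(-1.989) = 0.9975.
C = 335 × 0.9975 = 334 mg/L.

334 mg/L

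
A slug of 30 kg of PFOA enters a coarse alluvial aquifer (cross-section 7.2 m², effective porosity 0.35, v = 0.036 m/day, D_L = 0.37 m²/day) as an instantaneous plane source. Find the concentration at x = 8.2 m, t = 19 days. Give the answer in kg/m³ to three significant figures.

For an instantaneous plane source, C(x,t) = M/(n_e·A·√(4πDt)) · exp(−(x−vt)²/(4Dt)), with n_e·A the pore (flow) area.
Plume center vt = 0.036 × 19 = 0.684 m, so the well at 8.2 m is 7.516 m downgradient of the peak.
√(4πDt) = 9.399 m, giving peak height M/(n_e·A·√(4πDt)) = 30/(0.35 × 7.2 × 9.399) = 1.267 kg/m³.
(x−vt)²/(4Dt) = (7.516)²/(4 × 0.37 × 19) = 2.009; exp(−2.009) = 0.1341.
C = 1.267 × 0.1341 = 0.170 kg/m³.

0.170 kg/m³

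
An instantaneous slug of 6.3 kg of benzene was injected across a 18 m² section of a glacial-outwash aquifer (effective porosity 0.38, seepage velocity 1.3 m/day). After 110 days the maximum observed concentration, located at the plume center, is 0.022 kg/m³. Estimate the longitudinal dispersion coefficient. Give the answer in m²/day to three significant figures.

1.27 m²/day

At the plume center C_max = M/(n_e·A·√(4πDt)), so D = M²/(4πt·(n_e·A·C_max)²).
n_e·A·C_max = 0.38 × 18 × 0.022 = 0.1505 kg/m.
D = 6.3²/(4π × 110 × 0.1505²) = 1.27 m²/day.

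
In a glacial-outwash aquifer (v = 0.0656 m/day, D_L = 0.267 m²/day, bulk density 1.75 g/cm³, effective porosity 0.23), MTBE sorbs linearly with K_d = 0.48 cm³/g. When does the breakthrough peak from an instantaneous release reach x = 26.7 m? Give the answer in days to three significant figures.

1630 days

Retardation factor R = 1 + ρ_b·K_d/n = 1 + 1.75 × 0.48/0.23 = 4.652.
Sorption retards both mechanisms: v_R = v/R = 0.01410 m/day, D_R = D/R = 0.05739 m²/day.
Peak time from v_R²t² + 2D_R t − x² = 0: t = (√(D_R² + v_R²x²) − D_R)/v_R².
√(D_R² + v_R²x²) = √(0.05739² + 0.01410² × 26.7²) = 0.3808; v_R² = 0.0001988.
t = (0.3808 − 0.05739)/0.0001988 = 1630 days.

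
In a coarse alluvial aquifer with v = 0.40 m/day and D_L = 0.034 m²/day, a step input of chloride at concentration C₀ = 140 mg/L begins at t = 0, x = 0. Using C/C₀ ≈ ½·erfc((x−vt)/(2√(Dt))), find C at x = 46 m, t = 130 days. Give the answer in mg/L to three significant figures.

137 mg/L

For a continuous step input, C/C₀ ≈ ½·erfc((x−vt)/(2√(Dt))).
vt = 0.40 × 130 = 52 m and 2√(Dt) = 2√(0.034 × 130) = 4.205 m.
Argument (x−vt)/(2√(Dt)) = (46 − 52)/4.205 = -1.427; ½·erfc(-1.427) = 0.9782.
C = 140 × 0.9782 = 137 mg/L.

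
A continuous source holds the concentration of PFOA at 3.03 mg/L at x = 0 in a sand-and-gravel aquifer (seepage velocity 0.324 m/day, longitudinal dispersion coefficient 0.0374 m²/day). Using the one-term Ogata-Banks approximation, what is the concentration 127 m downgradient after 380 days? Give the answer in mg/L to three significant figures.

0.707 mg/L

For a continuous step input, C/C₀ ≈ ½·erfc((x−vt)/(2√(Dt))).
vt = 0.324 × 380 = 123.12 m and 2√(Dt) = 2√(0.0374 × 380) = 7.540 m.
Argument (x−vt)/(2√(Dt)) = (127 − 123.12)/7.540 = 0.5146; ½·erfc(0.5146) = 0.2334.
C = 3.03 × 0.2334 = 0.707 mg/L.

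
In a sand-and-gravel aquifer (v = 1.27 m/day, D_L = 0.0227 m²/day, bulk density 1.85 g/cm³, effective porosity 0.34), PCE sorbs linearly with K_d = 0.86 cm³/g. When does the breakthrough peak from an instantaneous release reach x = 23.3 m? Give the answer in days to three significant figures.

Retardation factor R = 1 + ρ_b·K_d/n = 1 + 1.85 × 0.86/0.34 = 5.679.
Sorption retards both mechanisms: v_R = v/R = 0.2236 m/day, D_R = D/R = 0.003997 m²/day.
Peak time from v_R²t² + 2D_R t − x² = 0: t = (√(D_R² + v_R²x²) − D_R)/v_R².
√(D_R² + v_R²x²) = √(0.003997² + 0.2236² × 23.3²) = 5.210; v_R² = 0.05000.
t = (5.210 − 0.003997)/0.05000 = 104 days.

104 days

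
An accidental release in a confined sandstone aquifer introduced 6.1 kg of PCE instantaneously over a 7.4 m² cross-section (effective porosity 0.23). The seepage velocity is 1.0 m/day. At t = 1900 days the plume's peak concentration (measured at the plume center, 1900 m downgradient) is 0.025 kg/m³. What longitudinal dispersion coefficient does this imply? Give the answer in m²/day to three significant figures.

At the plume center C_max = M/(n_e·A·√(4πDt)), so D = M²/(4πt·(n_e·A·C_max)²).
n_e·A·C_max = 0.23 × 7.4 × 0.025 = 0.04255 kg/m.
D = 6.1²/(4π × 1900 × 0.04255²) = 0.861 m²/day.

0.861 m²/day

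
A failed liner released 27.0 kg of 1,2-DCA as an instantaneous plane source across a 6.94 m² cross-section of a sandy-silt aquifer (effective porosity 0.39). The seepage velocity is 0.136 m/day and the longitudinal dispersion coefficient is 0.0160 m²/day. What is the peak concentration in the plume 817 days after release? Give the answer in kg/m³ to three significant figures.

0.778 kg/m³

The peak of an instantaneous 1D plume sits at x = vt; there the Gaussian factor is 1 and C_max = M/(n_e·A·√(4πDt)), where n_e·A is the pore area the mass is dissolved in.
√(4πDt) = √(4π × 0.0160 × 817) = 12.82 m, so C_max = 27.0/(0.39 × 6.94 × 12.82) = 0.778 kg/m³.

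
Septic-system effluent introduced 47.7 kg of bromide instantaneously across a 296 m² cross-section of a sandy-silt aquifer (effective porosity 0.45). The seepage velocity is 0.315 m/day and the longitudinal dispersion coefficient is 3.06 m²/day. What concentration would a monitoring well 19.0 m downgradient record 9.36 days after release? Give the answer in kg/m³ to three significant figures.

0.00199 kg/m³

For an instantaneous plane source, C(x,t) = M/(n_e·A·√(4πDt)) · exp(−(x−vt)²/(4Dt)), with n_e·A the pore (flow) area.
Plume center vt = 0.315 × 9.36 = 2.9484 m, so the well at 19.0 m is 16.0516 m downgradient of the peak.
√(4πDt) = 18.97 m, giving peak height M/(n_e·A·√(4πDt)) = 47.7/(0.45 × 296 × 18.97) = 0.01888 kg/m³.
(x−vt)²/(4Dt) = (16.0516)²/(4 × 3.06 × 9.36) = 2.249; exp(−2.249) = 0.1055.
C = 0.01888 × 0.1055 = 0.00199 kg/m³.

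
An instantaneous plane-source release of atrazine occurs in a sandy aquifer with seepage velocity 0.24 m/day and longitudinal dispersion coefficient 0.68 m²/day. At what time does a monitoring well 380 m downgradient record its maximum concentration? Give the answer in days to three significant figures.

1570 days

For the 1D instantaneous-source solution, setting ∂C/∂t = 0 at fixed x gives v²t² + 2Dt − x² = 0, so t = (√(D² + v²x²) − D)/v².
√(D² + v²x²) = √(0.68² + 0.24² × 380²) = 91.20; v² = 0.0576.
t = (91.20 − 0.68)/0.0576 = 1570 days (vs. the pure-advection estimate x/v = 1580 d).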